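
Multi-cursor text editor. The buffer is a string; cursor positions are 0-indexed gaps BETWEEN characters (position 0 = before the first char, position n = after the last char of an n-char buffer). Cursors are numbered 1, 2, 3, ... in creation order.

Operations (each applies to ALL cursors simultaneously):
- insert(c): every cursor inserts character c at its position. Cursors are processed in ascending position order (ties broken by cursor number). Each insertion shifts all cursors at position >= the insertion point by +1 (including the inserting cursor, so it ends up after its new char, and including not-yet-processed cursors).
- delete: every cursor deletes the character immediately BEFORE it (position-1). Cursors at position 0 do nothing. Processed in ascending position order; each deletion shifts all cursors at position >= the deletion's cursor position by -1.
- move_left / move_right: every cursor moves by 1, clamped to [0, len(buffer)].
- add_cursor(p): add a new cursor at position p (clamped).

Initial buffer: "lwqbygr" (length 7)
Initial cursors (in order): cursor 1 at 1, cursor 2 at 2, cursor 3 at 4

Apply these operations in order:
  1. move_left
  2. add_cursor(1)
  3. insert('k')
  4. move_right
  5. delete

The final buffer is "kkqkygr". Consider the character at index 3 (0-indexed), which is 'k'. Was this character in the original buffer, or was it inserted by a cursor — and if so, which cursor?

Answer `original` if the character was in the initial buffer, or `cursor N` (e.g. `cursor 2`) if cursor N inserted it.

After op 1 (move_left): buffer="lwqbygr" (len 7), cursors c1@0 c2@1 c3@3, authorship .......
After op 2 (add_cursor(1)): buffer="lwqbygr" (len 7), cursors c1@0 c2@1 c4@1 c3@3, authorship .......
After op 3 (insert('k')): buffer="klkkwqkbygr" (len 11), cursors c1@1 c2@4 c4@4 c3@7, authorship 1.24..3....
After op 4 (move_right): buffer="klkkwqkbygr" (len 11), cursors c1@2 c2@5 c4@5 c3@8, authorship 1.24..3....
After op 5 (delete): buffer="kkqkygr" (len 7), cursors c1@1 c2@2 c4@2 c3@4, authorship 12.3...
Authorship (.=original, N=cursor N): 1 2 . 3 . . .
Index 3: author = 3

Answer: cursor 3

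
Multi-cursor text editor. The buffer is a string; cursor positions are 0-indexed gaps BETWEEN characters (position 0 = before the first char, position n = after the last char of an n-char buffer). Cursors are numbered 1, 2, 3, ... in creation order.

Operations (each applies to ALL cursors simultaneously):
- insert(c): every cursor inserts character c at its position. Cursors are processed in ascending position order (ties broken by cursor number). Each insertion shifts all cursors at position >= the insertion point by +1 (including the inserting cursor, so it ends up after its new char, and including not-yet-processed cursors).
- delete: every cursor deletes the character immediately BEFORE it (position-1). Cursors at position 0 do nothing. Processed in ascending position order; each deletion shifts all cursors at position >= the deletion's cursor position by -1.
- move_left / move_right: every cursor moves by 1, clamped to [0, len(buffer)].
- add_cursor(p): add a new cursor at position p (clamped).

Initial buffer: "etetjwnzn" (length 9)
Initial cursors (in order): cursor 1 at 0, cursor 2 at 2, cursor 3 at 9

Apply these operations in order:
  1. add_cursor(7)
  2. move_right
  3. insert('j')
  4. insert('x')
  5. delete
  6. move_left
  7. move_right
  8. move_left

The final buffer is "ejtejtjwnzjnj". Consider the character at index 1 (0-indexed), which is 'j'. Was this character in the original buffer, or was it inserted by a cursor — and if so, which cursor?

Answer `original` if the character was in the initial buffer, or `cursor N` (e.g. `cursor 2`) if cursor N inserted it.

After op 1 (add_cursor(7)): buffer="etetjwnzn" (len 9), cursors c1@0 c2@2 c4@7 c3@9, authorship .........
After op 2 (move_right): buffer="etetjwnzn" (len 9), cursors c1@1 c2@3 c4@8 c3@9, authorship .........
After op 3 (insert('j')): buffer="ejtejtjwnzjnj" (len 13), cursors c1@2 c2@5 c4@11 c3@13, authorship .1..2.....4.3
After op 4 (insert('x')): buffer="ejxtejxtjwnzjxnjx" (len 17), cursors c1@3 c2@7 c4@14 c3@17, authorship .11..22.....44.33
After op 5 (delete): buffer="ejtejtjwnzjnj" (len 13), cursors c1@2 c2@5 c4@11 c3@13, authorship .1..2.....4.3
After op 6 (move_left): buffer="ejtejtjwnzjnj" (len 13), cursors c1@1 c2@4 c4@10 c3@12, authorship .1..2.....4.3
After op 7 (move_right): buffer="ejtejtjwnzjnj" (len 13), cursors c1@2 c2@5 c4@11 c3@13, authorship .1..2.....4.3
After op 8 (move_left): buffer="ejtejtjwnzjnj" (len 13), cursors c1@1 c2@4 c4@10 c3@12, authorship .1..2.....4.3
Authorship (.=original, N=cursor N): . 1 . . 2 . . . . . 4 . 3
Index 1: author = 1

Answer: cursor 1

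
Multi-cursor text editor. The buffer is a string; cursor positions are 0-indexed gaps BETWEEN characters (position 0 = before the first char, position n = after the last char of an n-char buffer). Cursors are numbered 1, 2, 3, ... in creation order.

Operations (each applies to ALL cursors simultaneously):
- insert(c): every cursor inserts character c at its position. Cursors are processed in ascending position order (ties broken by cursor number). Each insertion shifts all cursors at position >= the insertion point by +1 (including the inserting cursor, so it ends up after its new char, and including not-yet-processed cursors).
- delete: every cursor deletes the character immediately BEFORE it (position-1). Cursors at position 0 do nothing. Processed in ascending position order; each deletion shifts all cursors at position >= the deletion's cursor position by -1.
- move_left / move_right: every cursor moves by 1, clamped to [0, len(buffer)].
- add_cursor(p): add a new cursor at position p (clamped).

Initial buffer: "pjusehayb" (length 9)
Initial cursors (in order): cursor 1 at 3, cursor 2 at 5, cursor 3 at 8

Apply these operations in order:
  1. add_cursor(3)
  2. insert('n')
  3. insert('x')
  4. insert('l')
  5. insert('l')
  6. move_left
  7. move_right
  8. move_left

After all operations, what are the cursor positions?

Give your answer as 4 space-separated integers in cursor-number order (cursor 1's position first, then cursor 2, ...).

After op 1 (add_cursor(3)): buffer="pjusehayb" (len 9), cursors c1@3 c4@3 c2@5 c3@8, authorship .........
After op 2 (insert('n')): buffer="pjunnsenhaynb" (len 13), cursors c1@5 c4@5 c2@8 c3@12, authorship ...14..2...3.
After op 3 (insert('x')): buffer="pjunnxxsenxhaynxb" (len 17), cursors c1@7 c4@7 c2@11 c3@16, authorship ...1414..22...33.
After op 4 (insert('l')): buffer="pjunnxxllsenxlhaynxlb" (len 21), cursors c1@9 c4@9 c2@14 c3@20, authorship ...141414..222...333.
After op 5 (insert('l')): buffer="pjunnxxllllsenxllhaynxllb" (len 25), cursors c1@11 c4@11 c2@17 c3@24, authorship ...14141414..2222...3333.
After op 6 (move_left): buffer="pjunnxxllllsenxllhaynxllb" (len 25), cursors c1@10 c4@10 c2@16 c3@23, authorship ...14141414..2222...3333.
After op 7 (move_right): buffer="pjunnxxllllsenxllhaynxllb" (len 25), cursors c1@11 c4@11 c2@17 c3@24, authorship ...14141414..2222...3333.
After op 8 (move_left): buffer="pjunnxxllllsenxllhaynxllb" (len 25), cursors c1@10 c4@10 c2@16 c3@23, authorship ...14141414..2222...3333.

Answer: 10 16 23 10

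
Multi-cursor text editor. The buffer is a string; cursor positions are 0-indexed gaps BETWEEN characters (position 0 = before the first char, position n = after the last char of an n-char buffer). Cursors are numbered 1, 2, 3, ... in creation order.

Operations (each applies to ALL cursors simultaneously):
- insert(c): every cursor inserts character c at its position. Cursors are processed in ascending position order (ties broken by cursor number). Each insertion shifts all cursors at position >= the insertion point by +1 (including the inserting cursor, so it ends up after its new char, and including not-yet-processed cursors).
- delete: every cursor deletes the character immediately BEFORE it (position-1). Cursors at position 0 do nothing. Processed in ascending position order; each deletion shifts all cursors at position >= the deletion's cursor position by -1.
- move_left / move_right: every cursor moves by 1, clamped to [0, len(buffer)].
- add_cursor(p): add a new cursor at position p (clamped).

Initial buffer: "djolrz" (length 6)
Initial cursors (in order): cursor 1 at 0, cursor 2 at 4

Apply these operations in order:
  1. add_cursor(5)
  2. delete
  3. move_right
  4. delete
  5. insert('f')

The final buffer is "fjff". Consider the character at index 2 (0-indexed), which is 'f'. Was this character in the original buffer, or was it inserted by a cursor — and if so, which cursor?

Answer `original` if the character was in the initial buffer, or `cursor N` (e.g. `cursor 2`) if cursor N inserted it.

After op 1 (add_cursor(5)): buffer="djolrz" (len 6), cursors c1@0 c2@4 c3@5, authorship ......
After op 2 (delete): buffer="djoz" (len 4), cursors c1@0 c2@3 c3@3, authorship ....
After op 3 (move_right): buffer="djoz" (len 4), cursors c1@1 c2@4 c3@4, authorship ....
After op 4 (delete): buffer="j" (len 1), cursors c1@0 c2@1 c3@1, authorship .
After op 5 (insert('f')): buffer="fjff" (len 4), cursors c1@1 c2@4 c3@4, authorship 1.23
Authorship (.=original, N=cursor N): 1 . 2 3
Index 2: author = 2

Answer: cursor 2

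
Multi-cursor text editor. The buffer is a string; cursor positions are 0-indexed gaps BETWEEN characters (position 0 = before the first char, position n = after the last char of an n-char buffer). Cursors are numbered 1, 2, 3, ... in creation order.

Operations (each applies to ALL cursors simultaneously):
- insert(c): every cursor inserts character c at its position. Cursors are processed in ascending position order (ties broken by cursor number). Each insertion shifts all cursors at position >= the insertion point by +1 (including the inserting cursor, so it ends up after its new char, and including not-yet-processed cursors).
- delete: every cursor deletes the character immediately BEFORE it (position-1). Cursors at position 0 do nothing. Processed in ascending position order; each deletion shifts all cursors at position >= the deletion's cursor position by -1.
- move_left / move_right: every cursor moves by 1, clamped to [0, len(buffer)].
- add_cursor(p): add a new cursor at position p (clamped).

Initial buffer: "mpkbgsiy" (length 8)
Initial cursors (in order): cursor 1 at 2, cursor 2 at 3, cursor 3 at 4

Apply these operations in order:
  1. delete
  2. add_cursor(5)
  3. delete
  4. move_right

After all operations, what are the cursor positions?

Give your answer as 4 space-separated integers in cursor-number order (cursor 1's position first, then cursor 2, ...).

After op 1 (delete): buffer="mgsiy" (len 5), cursors c1@1 c2@1 c3@1, authorship .....
After op 2 (add_cursor(5)): buffer="mgsiy" (len 5), cursors c1@1 c2@1 c3@1 c4@5, authorship .....
After op 3 (delete): buffer="gsi" (len 3), cursors c1@0 c2@0 c3@0 c4@3, authorship ...
After op 4 (move_right): buffer="gsi" (len 3), cursors c1@1 c2@1 c3@1 c4@3, authorship ...

Answer: 1 1 1 3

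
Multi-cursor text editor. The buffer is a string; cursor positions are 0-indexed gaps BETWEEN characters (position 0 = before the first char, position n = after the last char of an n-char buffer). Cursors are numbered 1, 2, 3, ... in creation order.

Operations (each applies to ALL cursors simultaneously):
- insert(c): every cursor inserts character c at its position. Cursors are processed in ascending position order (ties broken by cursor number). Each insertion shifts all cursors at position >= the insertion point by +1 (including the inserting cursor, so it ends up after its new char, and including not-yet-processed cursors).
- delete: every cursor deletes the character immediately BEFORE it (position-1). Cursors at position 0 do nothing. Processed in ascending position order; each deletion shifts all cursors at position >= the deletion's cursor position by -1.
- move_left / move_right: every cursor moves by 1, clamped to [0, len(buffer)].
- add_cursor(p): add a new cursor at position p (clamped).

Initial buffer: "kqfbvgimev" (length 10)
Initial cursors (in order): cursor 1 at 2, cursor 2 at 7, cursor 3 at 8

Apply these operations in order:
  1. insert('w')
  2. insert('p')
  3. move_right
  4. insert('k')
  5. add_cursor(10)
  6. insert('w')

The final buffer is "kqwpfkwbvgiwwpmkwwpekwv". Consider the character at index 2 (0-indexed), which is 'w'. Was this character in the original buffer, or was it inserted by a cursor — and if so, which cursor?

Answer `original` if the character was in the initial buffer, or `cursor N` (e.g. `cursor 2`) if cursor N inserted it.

After op 1 (insert('w')): buffer="kqwfbvgiwmwev" (len 13), cursors c1@3 c2@9 c3@11, authorship ..1.....2.3..
After op 2 (insert('p')): buffer="kqwpfbvgiwpmwpev" (len 16), cursors c1@4 c2@11 c3@14, authorship ..11.....22.33..
After op 3 (move_right): buffer="kqwpfbvgiwpmwpev" (len 16), cursors c1@5 c2@12 c3@15, authorship ..11.....22.33..
After op 4 (insert('k')): buffer="kqwpfkbvgiwpmkwpekv" (len 19), cursors c1@6 c2@14 c3@18, authorship ..11.1....22.233.3.
After op 5 (add_cursor(10)): buffer="kqwpfkbvgiwpmkwpekv" (len 19), cursors c1@6 c4@10 c2@14 c3@18, authorship ..11.1....22.233.3.
After op 6 (insert('w')): buffer="kqwpfkwbvgiwwpmkwwpekwv" (len 23), cursors c1@7 c4@12 c2@17 c3@22, authorship ..11.11....422.2233.33.
Authorship (.=original, N=cursor N): . . 1 1 . 1 1 . . . . 4 2 2 . 2 2 3 3 . 3 3 .
Index 2: author = 1

Answer: cursor 1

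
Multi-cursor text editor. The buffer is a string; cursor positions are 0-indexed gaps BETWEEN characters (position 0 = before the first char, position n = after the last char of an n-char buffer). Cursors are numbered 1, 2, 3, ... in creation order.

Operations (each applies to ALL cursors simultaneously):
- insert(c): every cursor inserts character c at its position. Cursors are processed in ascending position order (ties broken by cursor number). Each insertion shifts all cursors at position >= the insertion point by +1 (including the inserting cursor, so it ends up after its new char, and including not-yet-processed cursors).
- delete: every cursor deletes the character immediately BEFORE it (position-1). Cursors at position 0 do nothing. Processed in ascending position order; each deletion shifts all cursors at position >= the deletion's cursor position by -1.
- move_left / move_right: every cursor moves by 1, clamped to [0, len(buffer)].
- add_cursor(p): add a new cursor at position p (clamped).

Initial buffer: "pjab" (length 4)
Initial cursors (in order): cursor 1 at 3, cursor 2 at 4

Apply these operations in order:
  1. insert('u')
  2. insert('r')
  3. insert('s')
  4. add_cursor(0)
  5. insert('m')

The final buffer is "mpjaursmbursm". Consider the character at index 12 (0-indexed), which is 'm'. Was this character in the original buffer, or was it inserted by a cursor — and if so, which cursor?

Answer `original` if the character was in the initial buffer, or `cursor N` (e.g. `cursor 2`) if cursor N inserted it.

Answer: cursor 2

Derivation:
After op 1 (insert('u')): buffer="pjaubu" (len 6), cursors c1@4 c2@6, authorship ...1.2
After op 2 (insert('r')): buffer="pjaurbur" (len 8), cursors c1@5 c2@8, authorship ...11.22
After op 3 (insert('s')): buffer="pjaursburs" (len 10), cursors c1@6 c2@10, authorship ...111.222
After op 4 (add_cursor(0)): buffer="pjaursburs" (len 10), cursors c3@0 c1@6 c2@10, authorship ...111.222
After op 5 (insert('m')): buffer="mpjaursmbursm" (len 13), cursors c3@1 c1@8 c2@13, authorship 3...1111.2222
Authorship (.=original, N=cursor N): 3 . . . 1 1 1 1 . 2 2 2 2
Index 12: author = 2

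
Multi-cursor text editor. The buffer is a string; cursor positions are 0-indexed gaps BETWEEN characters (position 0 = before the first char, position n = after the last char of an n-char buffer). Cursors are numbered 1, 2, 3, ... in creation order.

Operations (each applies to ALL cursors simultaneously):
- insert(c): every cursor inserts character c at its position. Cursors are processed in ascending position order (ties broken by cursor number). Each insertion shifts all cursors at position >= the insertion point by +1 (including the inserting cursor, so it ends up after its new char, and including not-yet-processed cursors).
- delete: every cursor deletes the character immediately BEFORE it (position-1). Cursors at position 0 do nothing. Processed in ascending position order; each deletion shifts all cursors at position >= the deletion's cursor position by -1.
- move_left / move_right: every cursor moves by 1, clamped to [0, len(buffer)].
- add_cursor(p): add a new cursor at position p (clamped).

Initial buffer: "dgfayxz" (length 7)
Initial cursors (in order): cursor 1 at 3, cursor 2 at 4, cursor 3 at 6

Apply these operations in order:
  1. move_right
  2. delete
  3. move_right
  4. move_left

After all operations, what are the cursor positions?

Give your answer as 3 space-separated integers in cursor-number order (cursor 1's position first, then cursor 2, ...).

Answer: 3 3 3

Derivation:
After op 1 (move_right): buffer="dgfayxz" (len 7), cursors c1@4 c2@5 c3@7, authorship .......
After op 2 (delete): buffer="dgfx" (len 4), cursors c1@3 c2@3 c3@4, authorship ....
After op 3 (move_right): buffer="dgfx" (len 4), cursors c1@4 c2@4 c3@4, authorship ....
After op 4 (move_left): buffer="dgfx" (len 4), cursors c1@3 c2@3 c3@3, authorship ....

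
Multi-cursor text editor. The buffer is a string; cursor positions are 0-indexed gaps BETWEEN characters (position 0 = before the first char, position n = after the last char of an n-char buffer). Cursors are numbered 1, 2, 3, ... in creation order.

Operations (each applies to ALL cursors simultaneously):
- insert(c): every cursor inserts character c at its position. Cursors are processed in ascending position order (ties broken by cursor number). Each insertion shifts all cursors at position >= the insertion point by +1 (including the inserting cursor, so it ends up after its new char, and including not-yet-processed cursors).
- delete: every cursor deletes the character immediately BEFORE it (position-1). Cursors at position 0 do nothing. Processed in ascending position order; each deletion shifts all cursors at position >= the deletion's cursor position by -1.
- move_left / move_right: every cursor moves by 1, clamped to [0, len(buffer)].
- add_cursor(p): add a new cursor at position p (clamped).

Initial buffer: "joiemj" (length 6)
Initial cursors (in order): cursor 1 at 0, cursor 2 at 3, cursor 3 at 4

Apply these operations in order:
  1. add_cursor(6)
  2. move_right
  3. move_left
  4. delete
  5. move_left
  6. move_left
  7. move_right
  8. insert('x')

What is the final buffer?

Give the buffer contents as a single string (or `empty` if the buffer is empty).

After op 1 (add_cursor(6)): buffer="joiemj" (len 6), cursors c1@0 c2@3 c3@4 c4@6, authorship ......
After op 2 (move_right): buffer="joiemj" (len 6), cursors c1@1 c2@4 c3@5 c4@6, authorship ......
After op 3 (move_left): buffer="joiemj" (len 6), cursors c1@0 c2@3 c3@4 c4@5, authorship ......
After op 4 (delete): buffer="joj" (len 3), cursors c1@0 c2@2 c3@2 c4@2, authorship ...
After op 5 (move_left): buffer="joj" (len 3), cursors c1@0 c2@1 c3@1 c4@1, authorship ...
After op 6 (move_left): buffer="joj" (len 3), cursors c1@0 c2@0 c3@0 c4@0, authorship ...
After op 7 (move_right): buffer="joj" (len 3), cursors c1@1 c2@1 c3@1 c4@1, authorship ...
After op 8 (insert('x')): buffer="jxxxxoj" (len 7), cursors c1@5 c2@5 c3@5 c4@5, authorship .1234..

Answer: jxxxxoj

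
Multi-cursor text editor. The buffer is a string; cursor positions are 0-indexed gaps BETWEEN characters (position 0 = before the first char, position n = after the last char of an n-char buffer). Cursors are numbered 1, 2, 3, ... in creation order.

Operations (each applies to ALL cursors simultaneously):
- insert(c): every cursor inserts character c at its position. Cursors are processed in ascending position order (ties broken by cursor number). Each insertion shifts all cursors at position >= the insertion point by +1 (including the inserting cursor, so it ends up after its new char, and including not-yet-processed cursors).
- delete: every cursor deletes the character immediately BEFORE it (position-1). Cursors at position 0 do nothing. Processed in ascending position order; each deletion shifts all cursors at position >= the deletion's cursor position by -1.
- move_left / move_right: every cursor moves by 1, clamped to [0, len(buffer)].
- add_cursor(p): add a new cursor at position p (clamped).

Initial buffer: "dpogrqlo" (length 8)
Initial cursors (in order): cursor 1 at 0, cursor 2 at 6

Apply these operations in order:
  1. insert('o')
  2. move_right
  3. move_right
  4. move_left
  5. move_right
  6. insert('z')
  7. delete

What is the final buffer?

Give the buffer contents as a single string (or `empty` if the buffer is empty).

Answer: odpogrqolo

Derivation:
After op 1 (insert('o')): buffer="odpogrqolo" (len 10), cursors c1@1 c2@8, authorship 1......2..
After op 2 (move_right): buffer="odpogrqolo" (len 10), cursors c1@2 c2@9, authorship 1......2..
After op 3 (move_right): buffer="odpogrqolo" (len 10), cursors c1@3 c2@10, authorship 1......2..
After op 4 (move_left): buffer="odpogrqolo" (len 10), cursors c1@2 c2@9, authorship 1......2..
After op 5 (move_right): buffer="odpogrqolo" (len 10), cursors c1@3 c2@10, authorship 1......2..
After op 6 (insert('z')): buffer="odpzogrqoloz" (len 12), cursors c1@4 c2@12, authorship 1..1....2..2
After op 7 (delete): buffer="odpogrqolo" (len 10), cursors c1@3 c2@10, authorship 1......2..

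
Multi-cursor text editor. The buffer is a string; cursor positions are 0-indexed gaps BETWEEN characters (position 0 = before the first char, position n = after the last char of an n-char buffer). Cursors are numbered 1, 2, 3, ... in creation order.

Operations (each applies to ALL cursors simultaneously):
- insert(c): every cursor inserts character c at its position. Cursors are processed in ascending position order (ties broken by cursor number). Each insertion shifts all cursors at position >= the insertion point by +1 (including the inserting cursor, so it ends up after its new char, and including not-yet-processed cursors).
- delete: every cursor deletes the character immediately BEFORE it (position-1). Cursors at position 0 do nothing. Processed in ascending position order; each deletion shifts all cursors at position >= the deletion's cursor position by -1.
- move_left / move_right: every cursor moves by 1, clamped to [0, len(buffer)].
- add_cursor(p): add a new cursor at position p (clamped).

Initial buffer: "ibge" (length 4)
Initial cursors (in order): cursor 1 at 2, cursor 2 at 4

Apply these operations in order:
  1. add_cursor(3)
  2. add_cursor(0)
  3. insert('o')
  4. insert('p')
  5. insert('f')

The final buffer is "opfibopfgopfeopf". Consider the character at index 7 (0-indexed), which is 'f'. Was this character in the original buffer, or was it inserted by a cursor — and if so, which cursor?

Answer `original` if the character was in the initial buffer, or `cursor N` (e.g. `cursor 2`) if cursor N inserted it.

After op 1 (add_cursor(3)): buffer="ibge" (len 4), cursors c1@2 c3@3 c2@4, authorship ....
After op 2 (add_cursor(0)): buffer="ibge" (len 4), cursors c4@0 c1@2 c3@3 c2@4, authorship ....
After op 3 (insert('o')): buffer="oibogoeo" (len 8), cursors c4@1 c1@4 c3@6 c2@8, authorship 4..1.3.2
After op 4 (insert('p')): buffer="opibopgopeop" (len 12), cursors c4@2 c1@6 c3@9 c2@12, authorship 44..11.33.22
After op 5 (insert('f')): buffer="opfibopfgopfeopf" (len 16), cursors c4@3 c1@8 c3@12 c2@16, authorship 444..111.333.222
Authorship (.=original, N=cursor N): 4 4 4 . . 1 1 1 . 3 3 3 . 2 2 2
Index 7: author = 1

Answer: cursor 1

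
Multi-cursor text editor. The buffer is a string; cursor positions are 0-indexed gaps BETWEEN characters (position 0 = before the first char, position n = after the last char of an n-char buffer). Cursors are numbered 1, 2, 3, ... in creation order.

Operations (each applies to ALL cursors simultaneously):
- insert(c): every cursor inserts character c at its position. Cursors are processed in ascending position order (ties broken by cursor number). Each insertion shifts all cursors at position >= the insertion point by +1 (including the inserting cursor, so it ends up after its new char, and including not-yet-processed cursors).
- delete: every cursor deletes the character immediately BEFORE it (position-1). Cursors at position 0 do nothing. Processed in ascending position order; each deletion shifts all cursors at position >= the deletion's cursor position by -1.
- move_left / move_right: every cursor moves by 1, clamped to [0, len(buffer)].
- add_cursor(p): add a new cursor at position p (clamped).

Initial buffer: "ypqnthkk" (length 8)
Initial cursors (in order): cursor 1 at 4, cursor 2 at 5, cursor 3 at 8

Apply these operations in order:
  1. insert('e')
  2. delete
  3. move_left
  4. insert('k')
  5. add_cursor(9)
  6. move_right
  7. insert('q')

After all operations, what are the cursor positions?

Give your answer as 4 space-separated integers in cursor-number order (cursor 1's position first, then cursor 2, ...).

After op 1 (insert('e')): buffer="ypqnetehkke" (len 11), cursors c1@5 c2@7 c3@11, authorship ....1.2...3
After op 2 (delete): buffer="ypqnthkk" (len 8), cursors c1@4 c2@5 c3@8, authorship ........
After op 3 (move_left): buffer="ypqnthkk" (len 8), cursors c1@3 c2@4 c3@7, authorship ........
After op 4 (insert('k')): buffer="ypqknkthkkk" (len 11), cursors c1@4 c2@6 c3@10, authorship ...1.2...3.
After op 5 (add_cursor(9)): buffer="ypqknkthkkk" (len 11), cursors c1@4 c2@6 c4@9 c3@10, authorship ...1.2...3.
After op 6 (move_right): buffer="ypqknkthkkk" (len 11), cursors c1@5 c2@7 c4@10 c3@11, authorship ...1.2...3.
After op 7 (insert('q')): buffer="ypqknqktqhkkqkq" (len 15), cursors c1@6 c2@9 c4@13 c3@15, authorship ...1.12.2..34.3

Answer: 6 9 15 13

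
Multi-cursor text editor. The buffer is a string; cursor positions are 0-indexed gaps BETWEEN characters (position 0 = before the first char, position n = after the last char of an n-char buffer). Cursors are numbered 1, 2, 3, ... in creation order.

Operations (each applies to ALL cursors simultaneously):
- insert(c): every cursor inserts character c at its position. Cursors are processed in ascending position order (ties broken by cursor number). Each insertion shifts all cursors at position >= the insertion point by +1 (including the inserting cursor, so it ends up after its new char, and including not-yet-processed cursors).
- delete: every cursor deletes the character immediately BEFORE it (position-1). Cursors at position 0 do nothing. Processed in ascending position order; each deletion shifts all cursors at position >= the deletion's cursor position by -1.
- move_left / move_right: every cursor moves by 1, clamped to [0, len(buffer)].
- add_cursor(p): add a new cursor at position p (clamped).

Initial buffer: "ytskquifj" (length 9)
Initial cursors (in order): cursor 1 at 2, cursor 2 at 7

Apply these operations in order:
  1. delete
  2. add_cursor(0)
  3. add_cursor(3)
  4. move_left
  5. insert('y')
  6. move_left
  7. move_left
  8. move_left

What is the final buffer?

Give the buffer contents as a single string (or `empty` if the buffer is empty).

After op 1 (delete): buffer="yskqufj" (len 7), cursors c1@1 c2@5, authorship .......
After op 2 (add_cursor(0)): buffer="yskqufj" (len 7), cursors c3@0 c1@1 c2@5, authorship .......
After op 3 (add_cursor(3)): buffer="yskqufj" (len 7), cursors c3@0 c1@1 c4@3 c2@5, authorship .......
After op 4 (move_left): buffer="yskqufj" (len 7), cursors c1@0 c3@0 c4@2 c2@4, authorship .......
After op 5 (insert('y')): buffer="yyysykqyufj" (len 11), cursors c1@2 c3@2 c4@5 c2@8, authorship 13..4..2...
After op 6 (move_left): buffer="yyysykqyufj" (len 11), cursors c1@1 c3@1 c4@4 c2@7, authorship 13..4..2...
After op 7 (move_left): buffer="yyysykqyufj" (len 11), cursors c1@0 c3@0 c4@3 c2@6, authorship 13..4..2...
After op 8 (move_left): buffer="yyysykqyufj" (len 11), cursors c1@0 c3@0 c4@2 c2@5, authorship 13..4..2...

Answer: yyysykqyufj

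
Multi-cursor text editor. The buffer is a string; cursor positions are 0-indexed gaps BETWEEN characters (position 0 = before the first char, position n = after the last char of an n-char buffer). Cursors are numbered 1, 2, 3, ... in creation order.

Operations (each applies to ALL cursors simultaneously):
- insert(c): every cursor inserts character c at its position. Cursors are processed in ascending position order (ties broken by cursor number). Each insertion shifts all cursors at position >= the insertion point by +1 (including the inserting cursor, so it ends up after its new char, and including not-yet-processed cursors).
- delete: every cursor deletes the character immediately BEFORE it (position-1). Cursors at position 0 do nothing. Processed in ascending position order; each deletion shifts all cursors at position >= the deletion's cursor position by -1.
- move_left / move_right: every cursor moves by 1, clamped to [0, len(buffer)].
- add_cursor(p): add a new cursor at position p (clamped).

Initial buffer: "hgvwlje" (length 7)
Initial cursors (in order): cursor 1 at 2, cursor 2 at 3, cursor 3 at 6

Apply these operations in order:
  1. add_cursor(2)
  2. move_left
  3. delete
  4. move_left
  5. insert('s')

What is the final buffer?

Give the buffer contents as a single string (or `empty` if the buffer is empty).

After op 1 (add_cursor(2)): buffer="hgvwlje" (len 7), cursors c1@2 c4@2 c2@3 c3@6, authorship .......
After op 2 (move_left): buffer="hgvwlje" (len 7), cursors c1@1 c4@1 c2@2 c3@5, authorship .......
After op 3 (delete): buffer="vwje" (len 4), cursors c1@0 c2@0 c4@0 c3@2, authorship ....
After op 4 (move_left): buffer="vwje" (len 4), cursors c1@0 c2@0 c4@0 c3@1, authorship ....
After op 5 (insert('s')): buffer="sssvswje" (len 8), cursors c1@3 c2@3 c4@3 c3@5, authorship 124.3...

Answer: sssvswje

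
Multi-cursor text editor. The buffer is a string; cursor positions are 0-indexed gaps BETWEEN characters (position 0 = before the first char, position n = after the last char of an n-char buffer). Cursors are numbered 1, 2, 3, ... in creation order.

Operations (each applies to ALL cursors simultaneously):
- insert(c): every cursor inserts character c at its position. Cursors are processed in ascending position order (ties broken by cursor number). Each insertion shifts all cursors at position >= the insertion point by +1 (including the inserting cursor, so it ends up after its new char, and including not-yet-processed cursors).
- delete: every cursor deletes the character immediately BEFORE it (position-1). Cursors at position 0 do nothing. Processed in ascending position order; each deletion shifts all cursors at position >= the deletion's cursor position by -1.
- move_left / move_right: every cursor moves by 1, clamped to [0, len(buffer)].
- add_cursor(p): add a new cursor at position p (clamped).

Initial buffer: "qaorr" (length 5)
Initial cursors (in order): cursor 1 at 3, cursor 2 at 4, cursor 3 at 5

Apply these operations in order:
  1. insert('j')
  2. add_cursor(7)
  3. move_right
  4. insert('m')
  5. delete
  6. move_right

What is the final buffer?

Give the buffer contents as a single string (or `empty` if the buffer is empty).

After op 1 (insert('j')): buffer="qaojrjrj" (len 8), cursors c1@4 c2@6 c3@8, authorship ...1.2.3
After op 2 (add_cursor(7)): buffer="qaojrjrj" (len 8), cursors c1@4 c2@6 c4@7 c3@8, authorship ...1.2.3
After op 3 (move_right): buffer="qaojrjrj" (len 8), cursors c1@5 c2@7 c3@8 c4@8, authorship ...1.2.3
After op 4 (insert('m')): buffer="qaojrmjrmjmm" (len 12), cursors c1@6 c2@9 c3@12 c4@12, authorship ...1.12.2334
After op 5 (delete): buffer="qaojrjrj" (len 8), cursors c1@5 c2@7 c3@8 c4@8, authorship ...1.2.3
After op 6 (move_right): buffer="qaojrjrj" (len 8), cursors c1@6 c2@8 c3@8 c4@8, authorship ...1.2.3

Answer: qaojrjrj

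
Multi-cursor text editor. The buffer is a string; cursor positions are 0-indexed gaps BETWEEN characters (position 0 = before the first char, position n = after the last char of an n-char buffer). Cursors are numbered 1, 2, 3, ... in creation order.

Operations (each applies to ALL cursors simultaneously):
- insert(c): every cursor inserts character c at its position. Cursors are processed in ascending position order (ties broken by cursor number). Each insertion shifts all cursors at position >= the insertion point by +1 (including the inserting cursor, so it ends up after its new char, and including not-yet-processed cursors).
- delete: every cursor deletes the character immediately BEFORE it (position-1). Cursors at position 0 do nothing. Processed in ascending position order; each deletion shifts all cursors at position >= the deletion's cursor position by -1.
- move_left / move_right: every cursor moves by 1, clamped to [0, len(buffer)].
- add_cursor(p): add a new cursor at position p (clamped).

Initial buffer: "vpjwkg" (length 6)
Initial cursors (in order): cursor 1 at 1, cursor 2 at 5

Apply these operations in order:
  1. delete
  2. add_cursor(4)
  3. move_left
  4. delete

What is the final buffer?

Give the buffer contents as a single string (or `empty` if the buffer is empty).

Answer: pg

Derivation:
After op 1 (delete): buffer="pjwg" (len 4), cursors c1@0 c2@3, authorship ....
After op 2 (add_cursor(4)): buffer="pjwg" (len 4), cursors c1@0 c2@3 c3@4, authorship ....
After op 3 (move_left): buffer="pjwg" (len 4), cursors c1@0 c2@2 c3@3, authorship ....
After op 4 (delete): buffer="pg" (len 2), cursors c1@0 c2@1 c3@1, authorship ..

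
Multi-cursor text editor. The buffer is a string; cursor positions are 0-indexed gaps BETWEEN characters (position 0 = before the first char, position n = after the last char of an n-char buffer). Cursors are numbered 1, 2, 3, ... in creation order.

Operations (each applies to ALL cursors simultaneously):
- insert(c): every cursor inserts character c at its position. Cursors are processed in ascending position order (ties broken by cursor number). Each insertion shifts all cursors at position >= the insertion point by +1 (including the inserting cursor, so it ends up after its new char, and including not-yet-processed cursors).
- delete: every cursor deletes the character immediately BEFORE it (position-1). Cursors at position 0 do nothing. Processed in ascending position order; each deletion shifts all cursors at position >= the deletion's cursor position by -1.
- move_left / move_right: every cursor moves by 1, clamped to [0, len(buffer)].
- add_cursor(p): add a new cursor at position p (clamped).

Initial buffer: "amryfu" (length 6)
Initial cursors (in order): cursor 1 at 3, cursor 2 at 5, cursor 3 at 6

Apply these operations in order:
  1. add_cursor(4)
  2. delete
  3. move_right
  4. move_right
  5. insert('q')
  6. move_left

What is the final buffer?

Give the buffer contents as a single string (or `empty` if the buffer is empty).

Answer: amqqqq

Derivation:
After op 1 (add_cursor(4)): buffer="amryfu" (len 6), cursors c1@3 c4@4 c2@5 c3@6, authorship ......
After op 2 (delete): buffer="am" (len 2), cursors c1@2 c2@2 c3@2 c4@2, authorship ..
After op 3 (move_right): buffer="am" (len 2), cursors c1@2 c2@2 c3@2 c4@2, authorship ..
After op 4 (move_right): buffer="am" (len 2), cursors c1@2 c2@2 c3@2 c4@2, authorship ..
After op 5 (insert('q')): buffer="amqqqq" (len 6), cursors c1@6 c2@6 c3@6 c4@6, authorship ..1234
After op 6 (move_left): buffer="amqqqq" (len 6), cursors c1@5 c2@5 c3@5 c4@5, authorship ..1234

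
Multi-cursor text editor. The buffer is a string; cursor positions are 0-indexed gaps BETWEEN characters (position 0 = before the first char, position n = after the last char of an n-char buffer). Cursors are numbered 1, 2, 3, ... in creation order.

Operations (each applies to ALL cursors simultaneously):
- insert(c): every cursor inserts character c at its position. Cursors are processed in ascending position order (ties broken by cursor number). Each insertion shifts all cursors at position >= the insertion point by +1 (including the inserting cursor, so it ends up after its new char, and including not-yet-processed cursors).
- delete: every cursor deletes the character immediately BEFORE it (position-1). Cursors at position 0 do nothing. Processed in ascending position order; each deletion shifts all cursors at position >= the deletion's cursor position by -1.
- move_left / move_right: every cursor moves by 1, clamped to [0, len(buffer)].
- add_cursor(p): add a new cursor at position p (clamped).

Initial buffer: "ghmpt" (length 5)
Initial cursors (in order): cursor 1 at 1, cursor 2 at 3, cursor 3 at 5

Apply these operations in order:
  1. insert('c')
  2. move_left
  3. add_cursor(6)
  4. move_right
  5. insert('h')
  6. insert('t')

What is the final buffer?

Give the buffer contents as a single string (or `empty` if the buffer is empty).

After op 1 (insert('c')): buffer="gchmcptc" (len 8), cursors c1@2 c2@5 c3@8, authorship .1..2..3
After op 2 (move_left): buffer="gchmcptc" (len 8), cursors c1@1 c2@4 c3@7, authorship .1..2..3
After op 3 (add_cursor(6)): buffer="gchmcptc" (len 8), cursors c1@1 c2@4 c4@6 c3@7, authorship .1..2..3
After op 4 (move_right): buffer="gchmcptc" (len 8), cursors c1@2 c2@5 c4@7 c3@8, authorship .1..2..3
After op 5 (insert('h')): buffer="gchhmchpthch" (len 12), cursors c1@3 c2@7 c4@10 c3@12, authorship .11..22..433
After op 6 (insert('t')): buffer="gchthmchtpthtcht" (len 16), cursors c1@4 c2@9 c4@13 c3@16, authorship .111..222..44333

Answer: gchthmchtpthtcht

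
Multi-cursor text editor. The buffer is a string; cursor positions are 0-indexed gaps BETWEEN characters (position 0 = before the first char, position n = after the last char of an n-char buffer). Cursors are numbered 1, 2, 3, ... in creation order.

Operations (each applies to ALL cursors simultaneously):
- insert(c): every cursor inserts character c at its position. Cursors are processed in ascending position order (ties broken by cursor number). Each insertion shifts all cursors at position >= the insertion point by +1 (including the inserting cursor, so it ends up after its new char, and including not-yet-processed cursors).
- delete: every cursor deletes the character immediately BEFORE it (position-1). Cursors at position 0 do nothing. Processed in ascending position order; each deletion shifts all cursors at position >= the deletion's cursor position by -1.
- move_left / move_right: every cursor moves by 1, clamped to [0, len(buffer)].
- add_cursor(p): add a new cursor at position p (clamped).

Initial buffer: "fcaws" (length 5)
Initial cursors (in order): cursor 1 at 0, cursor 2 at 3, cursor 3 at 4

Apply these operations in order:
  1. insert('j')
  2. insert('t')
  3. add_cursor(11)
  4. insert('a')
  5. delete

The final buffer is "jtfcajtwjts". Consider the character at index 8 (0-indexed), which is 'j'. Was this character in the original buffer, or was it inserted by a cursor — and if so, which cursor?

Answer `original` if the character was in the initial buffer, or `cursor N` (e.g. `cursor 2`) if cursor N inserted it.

After op 1 (insert('j')): buffer="jfcajwjs" (len 8), cursors c1@1 c2@5 c3@7, authorship 1...2.3.
After op 2 (insert('t')): buffer="jtfcajtwjts" (len 11), cursors c1@2 c2@7 c3@10, authorship 11...22.33.
After op 3 (add_cursor(11)): buffer="jtfcajtwjts" (len 11), cursors c1@2 c2@7 c3@10 c4@11, authorship 11...22.33.
After op 4 (insert('a')): buffer="jtafcajtawjtasa" (len 15), cursors c1@3 c2@9 c3@13 c4@15, authorship 111...222.333.4
After op 5 (delete): buffer="jtfcajtwjts" (len 11), cursors c1@2 c2@7 c3@10 c4@11, authorship 11...22.33.
Authorship (.=original, N=cursor N): 1 1 . . . 2 2 . 3 3 .
Index 8: author = 3

Answer: cursor 3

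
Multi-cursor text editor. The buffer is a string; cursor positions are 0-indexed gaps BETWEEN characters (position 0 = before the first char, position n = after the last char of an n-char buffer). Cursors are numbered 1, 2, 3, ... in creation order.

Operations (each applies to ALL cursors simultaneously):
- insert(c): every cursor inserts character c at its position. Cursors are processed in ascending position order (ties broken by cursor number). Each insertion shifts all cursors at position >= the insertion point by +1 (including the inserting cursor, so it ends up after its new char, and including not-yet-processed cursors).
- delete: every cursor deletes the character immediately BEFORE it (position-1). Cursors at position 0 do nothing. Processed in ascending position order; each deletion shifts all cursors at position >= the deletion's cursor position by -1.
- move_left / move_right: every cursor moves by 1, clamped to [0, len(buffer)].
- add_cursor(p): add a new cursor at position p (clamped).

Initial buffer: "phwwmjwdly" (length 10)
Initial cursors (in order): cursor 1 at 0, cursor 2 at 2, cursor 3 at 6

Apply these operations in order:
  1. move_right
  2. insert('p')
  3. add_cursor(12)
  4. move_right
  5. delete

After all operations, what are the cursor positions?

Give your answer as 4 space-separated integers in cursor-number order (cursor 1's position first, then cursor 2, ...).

Answer: 2 4 8 9

Derivation:
After op 1 (move_right): buffer="phwwmjwdly" (len 10), cursors c1@1 c2@3 c3@7, authorship ..........
After op 2 (insert('p')): buffer="pphwpwmjwpdly" (len 13), cursors c1@2 c2@5 c3@10, authorship .1..2....3...
After op 3 (add_cursor(12)): buffer="pphwpwmjwpdly" (len 13), cursors c1@2 c2@5 c3@10 c4@12, authorship .1..2....3...
After op 4 (move_right): buffer="pphwpwmjwpdly" (len 13), cursors c1@3 c2@6 c3@11 c4@13, authorship .1..2....3...
After op 5 (delete): buffer="ppwpmjwpl" (len 9), cursors c1@2 c2@4 c3@8 c4@9, authorship .1.2...3.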